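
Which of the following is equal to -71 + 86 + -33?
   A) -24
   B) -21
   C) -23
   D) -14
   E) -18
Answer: E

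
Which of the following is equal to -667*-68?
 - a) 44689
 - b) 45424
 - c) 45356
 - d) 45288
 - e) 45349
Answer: c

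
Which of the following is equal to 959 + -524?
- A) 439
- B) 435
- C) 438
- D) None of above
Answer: B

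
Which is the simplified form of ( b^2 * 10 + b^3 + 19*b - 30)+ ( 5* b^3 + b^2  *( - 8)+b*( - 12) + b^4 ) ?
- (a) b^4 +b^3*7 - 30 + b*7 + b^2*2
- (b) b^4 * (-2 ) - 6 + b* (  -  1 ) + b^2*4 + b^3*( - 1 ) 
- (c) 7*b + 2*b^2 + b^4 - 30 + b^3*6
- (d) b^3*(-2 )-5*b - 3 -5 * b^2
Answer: c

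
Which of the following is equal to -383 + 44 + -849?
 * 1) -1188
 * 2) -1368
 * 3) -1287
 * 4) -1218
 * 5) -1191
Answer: 1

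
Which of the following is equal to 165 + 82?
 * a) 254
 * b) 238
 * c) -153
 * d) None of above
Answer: d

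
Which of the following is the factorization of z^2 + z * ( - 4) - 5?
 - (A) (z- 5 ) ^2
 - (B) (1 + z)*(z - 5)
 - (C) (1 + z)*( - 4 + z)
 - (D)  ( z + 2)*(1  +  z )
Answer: B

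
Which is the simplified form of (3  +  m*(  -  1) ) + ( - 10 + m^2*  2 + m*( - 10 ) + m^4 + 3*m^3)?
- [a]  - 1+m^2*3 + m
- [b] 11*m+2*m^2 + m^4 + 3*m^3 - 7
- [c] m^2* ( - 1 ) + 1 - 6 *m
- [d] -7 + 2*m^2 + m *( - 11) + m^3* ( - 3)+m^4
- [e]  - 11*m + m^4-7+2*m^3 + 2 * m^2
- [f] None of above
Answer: f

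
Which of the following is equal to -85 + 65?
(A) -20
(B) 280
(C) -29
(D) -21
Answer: A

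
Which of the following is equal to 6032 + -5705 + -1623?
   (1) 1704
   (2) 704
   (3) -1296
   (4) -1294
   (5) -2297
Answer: 3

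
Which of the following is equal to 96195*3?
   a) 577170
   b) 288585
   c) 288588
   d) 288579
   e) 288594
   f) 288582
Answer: b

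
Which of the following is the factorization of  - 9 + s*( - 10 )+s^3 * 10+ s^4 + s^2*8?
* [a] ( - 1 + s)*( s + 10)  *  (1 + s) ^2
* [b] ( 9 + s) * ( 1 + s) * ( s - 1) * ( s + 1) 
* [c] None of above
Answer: b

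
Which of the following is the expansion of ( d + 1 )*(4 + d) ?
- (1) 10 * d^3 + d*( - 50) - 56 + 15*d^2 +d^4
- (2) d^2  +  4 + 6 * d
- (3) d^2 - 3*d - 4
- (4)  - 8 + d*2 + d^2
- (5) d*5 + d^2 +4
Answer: 5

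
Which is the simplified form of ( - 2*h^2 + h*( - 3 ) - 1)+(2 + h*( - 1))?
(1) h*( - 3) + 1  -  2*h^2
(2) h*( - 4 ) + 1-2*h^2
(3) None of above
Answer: 2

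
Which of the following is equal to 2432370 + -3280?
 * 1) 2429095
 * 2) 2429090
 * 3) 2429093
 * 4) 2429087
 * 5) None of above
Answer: 2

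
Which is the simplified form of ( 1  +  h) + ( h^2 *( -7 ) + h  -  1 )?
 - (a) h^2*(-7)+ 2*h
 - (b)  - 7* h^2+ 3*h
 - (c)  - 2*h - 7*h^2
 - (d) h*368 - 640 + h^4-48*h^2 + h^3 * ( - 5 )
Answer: a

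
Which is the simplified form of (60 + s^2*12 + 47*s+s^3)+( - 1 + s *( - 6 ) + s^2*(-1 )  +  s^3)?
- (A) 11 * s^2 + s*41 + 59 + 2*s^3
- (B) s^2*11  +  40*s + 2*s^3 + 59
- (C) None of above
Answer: A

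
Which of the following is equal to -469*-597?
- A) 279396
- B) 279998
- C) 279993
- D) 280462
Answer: C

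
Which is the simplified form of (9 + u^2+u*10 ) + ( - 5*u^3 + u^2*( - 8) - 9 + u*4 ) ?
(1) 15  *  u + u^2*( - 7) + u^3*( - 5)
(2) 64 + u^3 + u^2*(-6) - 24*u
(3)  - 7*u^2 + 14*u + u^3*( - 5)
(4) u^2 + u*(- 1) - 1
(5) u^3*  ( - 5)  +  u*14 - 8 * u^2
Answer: 3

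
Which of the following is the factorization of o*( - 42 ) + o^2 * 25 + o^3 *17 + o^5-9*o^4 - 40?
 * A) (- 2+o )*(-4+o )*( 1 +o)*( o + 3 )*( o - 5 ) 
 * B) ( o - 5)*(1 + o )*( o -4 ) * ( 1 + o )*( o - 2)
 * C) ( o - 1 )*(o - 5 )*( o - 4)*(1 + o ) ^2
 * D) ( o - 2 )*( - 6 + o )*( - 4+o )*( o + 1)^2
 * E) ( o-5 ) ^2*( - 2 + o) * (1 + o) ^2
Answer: B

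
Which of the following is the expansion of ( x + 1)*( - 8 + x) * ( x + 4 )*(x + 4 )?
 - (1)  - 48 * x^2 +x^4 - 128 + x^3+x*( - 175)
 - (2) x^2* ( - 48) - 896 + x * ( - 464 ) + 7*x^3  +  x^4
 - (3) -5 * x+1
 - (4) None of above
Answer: 4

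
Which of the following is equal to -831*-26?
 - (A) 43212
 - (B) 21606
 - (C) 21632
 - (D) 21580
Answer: B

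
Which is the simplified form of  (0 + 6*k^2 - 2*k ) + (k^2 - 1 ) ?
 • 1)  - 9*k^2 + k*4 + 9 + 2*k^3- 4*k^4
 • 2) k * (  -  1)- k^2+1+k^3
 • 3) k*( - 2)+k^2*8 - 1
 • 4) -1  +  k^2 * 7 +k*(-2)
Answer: 4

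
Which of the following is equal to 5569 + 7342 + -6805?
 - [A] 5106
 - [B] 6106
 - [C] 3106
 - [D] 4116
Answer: B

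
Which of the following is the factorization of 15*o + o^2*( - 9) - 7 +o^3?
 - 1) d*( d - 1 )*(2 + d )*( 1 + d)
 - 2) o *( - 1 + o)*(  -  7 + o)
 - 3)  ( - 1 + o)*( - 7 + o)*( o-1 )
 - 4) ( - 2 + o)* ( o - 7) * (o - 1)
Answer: 3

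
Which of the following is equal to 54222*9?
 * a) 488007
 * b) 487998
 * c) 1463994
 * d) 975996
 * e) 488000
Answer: b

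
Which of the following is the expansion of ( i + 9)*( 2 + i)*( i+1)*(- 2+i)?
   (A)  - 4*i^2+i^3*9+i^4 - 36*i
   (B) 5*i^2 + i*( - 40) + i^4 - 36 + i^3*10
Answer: B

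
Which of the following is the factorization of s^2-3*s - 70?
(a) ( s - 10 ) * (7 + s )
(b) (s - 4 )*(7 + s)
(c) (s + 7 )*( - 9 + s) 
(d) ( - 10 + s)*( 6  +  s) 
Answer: a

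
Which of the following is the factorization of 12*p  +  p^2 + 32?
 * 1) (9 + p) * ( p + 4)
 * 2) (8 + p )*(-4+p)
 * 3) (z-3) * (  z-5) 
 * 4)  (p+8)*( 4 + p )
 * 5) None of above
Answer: 4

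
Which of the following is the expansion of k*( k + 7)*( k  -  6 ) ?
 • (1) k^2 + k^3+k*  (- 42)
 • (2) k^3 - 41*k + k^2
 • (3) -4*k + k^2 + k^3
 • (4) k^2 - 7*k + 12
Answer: 1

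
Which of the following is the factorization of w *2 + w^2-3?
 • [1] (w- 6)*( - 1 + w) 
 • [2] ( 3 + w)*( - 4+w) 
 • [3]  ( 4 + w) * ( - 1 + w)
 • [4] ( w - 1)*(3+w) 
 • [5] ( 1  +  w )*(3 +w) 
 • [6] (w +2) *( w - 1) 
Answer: 4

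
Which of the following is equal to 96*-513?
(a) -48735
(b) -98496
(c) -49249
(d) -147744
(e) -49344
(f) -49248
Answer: f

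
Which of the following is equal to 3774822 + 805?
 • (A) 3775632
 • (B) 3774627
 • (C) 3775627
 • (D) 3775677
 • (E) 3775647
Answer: C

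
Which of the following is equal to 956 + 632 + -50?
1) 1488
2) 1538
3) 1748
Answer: 2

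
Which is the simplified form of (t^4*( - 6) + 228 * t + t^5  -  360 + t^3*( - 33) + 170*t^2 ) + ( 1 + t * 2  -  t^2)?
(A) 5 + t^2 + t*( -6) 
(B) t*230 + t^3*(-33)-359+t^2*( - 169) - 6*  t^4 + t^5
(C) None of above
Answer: C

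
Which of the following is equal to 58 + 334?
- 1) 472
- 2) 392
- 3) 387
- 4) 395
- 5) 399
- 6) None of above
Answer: 2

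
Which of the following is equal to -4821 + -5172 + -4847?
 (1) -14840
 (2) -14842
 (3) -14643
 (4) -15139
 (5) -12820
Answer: 1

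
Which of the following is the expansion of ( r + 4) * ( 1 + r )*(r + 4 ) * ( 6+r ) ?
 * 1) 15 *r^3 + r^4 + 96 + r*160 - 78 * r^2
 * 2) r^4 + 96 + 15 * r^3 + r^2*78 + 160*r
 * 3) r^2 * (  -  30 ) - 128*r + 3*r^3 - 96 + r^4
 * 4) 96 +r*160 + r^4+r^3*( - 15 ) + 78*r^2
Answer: 2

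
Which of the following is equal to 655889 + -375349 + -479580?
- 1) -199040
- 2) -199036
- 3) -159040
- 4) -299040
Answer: 1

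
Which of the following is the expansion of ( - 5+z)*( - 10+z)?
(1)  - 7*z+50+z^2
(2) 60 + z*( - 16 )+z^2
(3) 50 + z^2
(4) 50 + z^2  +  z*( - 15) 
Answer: 4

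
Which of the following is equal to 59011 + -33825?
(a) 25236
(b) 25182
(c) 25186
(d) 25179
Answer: c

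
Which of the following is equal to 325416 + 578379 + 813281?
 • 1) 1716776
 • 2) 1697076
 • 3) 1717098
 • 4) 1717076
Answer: 4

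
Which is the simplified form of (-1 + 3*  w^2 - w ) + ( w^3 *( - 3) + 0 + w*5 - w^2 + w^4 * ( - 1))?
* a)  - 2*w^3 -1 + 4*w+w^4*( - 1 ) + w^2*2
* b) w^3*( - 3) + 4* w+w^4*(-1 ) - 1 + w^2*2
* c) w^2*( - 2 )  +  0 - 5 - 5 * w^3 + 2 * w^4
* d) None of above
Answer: b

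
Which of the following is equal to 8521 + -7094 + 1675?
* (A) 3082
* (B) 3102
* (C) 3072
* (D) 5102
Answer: B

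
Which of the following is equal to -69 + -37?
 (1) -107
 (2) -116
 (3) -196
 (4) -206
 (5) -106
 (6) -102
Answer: 5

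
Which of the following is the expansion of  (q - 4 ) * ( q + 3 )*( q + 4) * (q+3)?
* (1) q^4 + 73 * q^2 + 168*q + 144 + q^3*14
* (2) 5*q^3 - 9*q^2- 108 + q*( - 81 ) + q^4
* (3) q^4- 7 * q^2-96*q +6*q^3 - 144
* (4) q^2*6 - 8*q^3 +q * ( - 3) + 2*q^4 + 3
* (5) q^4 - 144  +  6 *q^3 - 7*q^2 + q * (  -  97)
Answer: 3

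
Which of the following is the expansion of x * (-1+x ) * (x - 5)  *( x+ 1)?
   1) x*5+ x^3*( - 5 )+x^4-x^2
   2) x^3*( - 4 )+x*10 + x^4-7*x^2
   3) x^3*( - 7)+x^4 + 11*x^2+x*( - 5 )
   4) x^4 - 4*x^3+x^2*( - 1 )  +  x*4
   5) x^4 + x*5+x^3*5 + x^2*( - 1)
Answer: 1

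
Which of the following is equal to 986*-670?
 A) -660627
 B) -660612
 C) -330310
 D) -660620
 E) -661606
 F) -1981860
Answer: D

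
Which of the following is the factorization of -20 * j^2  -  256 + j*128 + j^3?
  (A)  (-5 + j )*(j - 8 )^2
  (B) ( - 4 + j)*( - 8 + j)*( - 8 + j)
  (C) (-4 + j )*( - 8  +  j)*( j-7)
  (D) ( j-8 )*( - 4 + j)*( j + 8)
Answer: B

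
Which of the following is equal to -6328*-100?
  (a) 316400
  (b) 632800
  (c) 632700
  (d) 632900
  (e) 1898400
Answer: b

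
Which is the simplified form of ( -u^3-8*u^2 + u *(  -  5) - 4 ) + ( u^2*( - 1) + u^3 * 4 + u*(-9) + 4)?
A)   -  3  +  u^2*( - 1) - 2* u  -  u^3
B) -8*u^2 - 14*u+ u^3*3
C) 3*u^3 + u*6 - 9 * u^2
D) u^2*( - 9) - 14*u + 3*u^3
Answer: D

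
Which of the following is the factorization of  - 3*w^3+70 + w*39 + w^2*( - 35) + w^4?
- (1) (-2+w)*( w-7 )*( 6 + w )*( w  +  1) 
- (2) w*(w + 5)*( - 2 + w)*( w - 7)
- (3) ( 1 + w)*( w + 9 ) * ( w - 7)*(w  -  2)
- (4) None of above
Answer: 4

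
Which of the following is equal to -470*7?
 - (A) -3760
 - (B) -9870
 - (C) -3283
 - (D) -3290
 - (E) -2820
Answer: D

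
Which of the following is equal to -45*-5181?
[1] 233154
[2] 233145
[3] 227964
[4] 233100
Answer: 2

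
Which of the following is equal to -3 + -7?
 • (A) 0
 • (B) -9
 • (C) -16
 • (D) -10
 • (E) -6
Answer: D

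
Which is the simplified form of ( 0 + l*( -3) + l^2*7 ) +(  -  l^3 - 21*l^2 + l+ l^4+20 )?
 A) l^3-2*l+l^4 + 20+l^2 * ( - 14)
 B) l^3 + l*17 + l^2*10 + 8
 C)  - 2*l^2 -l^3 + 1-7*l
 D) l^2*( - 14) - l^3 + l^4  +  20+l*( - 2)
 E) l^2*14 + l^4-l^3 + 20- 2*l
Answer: D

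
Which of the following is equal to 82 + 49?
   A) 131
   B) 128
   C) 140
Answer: A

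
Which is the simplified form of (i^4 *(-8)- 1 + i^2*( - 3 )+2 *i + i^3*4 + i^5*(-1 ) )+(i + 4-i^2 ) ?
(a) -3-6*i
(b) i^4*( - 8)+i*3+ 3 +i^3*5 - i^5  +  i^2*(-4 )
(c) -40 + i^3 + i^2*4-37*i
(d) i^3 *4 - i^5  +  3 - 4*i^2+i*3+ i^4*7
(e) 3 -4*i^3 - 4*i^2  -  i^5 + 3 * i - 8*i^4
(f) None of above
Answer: f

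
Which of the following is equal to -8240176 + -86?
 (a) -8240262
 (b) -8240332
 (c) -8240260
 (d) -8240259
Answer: a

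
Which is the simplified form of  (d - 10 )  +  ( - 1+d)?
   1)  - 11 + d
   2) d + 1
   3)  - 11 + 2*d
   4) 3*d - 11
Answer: 3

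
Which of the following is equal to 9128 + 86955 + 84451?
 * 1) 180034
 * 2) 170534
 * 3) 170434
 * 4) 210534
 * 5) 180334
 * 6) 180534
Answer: 6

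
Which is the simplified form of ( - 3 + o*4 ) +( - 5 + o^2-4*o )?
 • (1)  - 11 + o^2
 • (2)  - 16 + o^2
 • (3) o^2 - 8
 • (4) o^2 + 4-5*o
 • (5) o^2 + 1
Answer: 3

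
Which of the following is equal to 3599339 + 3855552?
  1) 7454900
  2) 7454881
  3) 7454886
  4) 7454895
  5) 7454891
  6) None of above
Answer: 5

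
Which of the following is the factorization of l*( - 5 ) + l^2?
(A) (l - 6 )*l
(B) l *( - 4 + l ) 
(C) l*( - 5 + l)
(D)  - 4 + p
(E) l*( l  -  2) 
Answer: C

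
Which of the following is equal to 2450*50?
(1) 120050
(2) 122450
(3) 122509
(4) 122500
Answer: 4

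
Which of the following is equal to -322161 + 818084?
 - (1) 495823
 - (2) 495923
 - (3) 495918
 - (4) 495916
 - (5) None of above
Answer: 2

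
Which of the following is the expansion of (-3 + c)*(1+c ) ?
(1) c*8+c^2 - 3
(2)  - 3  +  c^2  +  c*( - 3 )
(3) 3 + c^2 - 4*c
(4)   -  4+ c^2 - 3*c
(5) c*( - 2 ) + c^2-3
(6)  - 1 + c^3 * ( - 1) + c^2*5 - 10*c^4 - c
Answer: 5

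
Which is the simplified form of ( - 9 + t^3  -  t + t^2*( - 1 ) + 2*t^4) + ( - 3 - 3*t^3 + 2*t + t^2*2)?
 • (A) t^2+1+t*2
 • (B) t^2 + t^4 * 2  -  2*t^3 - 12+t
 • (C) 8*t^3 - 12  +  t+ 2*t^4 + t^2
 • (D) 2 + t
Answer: B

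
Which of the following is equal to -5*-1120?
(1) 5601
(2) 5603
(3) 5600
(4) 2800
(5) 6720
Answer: 3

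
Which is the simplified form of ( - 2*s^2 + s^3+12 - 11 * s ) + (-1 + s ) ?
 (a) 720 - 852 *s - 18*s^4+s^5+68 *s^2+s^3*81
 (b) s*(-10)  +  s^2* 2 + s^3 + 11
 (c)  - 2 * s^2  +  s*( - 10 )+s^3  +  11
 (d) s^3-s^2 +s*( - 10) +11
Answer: c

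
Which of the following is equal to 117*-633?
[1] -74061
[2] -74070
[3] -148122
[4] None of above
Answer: 1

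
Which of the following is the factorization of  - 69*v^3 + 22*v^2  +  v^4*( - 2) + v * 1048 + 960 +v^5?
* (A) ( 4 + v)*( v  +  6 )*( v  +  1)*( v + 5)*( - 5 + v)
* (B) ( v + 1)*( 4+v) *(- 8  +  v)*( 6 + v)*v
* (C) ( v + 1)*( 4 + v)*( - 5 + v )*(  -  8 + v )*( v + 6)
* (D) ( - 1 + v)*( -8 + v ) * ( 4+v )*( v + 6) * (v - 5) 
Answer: C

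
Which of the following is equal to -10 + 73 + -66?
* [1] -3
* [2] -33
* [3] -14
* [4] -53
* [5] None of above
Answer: 1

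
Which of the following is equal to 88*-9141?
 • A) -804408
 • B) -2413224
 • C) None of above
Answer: A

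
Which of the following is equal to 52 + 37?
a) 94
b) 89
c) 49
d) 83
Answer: b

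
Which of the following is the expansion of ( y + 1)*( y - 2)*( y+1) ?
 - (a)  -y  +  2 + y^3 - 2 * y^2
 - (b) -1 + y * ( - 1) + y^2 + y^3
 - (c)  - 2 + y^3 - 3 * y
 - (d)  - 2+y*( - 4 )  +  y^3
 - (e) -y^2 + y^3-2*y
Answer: c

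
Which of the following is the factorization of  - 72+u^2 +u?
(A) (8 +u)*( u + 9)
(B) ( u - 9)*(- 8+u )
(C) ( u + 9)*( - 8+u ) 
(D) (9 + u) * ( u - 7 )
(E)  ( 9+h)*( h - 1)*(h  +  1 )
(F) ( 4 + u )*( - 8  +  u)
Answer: C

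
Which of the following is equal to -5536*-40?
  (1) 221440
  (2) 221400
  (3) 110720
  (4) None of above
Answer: 1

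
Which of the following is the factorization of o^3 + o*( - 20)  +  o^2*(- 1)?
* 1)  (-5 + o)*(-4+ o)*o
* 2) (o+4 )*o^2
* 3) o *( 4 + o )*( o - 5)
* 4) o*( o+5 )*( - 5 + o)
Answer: 3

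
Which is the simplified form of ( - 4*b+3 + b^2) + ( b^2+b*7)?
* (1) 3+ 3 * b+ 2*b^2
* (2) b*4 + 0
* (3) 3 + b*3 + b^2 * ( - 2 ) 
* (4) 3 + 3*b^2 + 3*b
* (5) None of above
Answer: 1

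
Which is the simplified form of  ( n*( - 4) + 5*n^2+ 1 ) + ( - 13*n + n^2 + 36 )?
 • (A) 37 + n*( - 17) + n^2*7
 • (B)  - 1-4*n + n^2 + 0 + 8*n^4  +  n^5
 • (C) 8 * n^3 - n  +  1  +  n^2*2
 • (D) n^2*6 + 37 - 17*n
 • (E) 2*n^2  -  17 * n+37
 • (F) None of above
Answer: D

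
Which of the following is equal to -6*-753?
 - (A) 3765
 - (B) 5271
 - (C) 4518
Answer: C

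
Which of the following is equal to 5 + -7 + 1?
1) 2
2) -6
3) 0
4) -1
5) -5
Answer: 4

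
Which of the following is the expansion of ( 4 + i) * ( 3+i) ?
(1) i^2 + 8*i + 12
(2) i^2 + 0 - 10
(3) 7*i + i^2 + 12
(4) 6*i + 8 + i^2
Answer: 3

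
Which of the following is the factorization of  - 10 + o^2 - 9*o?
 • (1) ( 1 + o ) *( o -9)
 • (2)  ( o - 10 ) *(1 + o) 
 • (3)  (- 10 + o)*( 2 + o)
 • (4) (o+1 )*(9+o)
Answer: 2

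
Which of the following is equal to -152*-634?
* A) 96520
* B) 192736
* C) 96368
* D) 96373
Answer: C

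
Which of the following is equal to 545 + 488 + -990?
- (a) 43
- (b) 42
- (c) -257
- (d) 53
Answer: a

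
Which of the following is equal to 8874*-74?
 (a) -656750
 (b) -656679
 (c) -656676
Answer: c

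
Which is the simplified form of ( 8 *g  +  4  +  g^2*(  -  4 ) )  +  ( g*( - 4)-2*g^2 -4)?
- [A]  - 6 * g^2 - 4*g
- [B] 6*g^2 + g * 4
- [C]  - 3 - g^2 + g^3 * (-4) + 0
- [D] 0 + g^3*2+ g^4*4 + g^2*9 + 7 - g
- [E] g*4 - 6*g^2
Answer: E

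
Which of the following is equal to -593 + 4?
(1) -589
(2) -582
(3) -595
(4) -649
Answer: 1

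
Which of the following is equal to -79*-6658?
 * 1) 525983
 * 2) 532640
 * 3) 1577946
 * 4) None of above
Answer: 4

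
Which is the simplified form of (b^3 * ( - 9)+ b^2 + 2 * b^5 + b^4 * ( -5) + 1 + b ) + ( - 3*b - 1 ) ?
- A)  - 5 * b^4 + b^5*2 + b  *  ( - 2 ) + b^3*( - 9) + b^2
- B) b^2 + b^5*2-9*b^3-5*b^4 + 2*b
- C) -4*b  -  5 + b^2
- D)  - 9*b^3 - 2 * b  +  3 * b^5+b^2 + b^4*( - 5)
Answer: A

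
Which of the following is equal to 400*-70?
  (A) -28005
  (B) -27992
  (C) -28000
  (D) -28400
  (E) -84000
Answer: C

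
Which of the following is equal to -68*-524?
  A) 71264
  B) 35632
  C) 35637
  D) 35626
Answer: B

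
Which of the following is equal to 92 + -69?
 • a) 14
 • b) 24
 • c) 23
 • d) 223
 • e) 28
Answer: c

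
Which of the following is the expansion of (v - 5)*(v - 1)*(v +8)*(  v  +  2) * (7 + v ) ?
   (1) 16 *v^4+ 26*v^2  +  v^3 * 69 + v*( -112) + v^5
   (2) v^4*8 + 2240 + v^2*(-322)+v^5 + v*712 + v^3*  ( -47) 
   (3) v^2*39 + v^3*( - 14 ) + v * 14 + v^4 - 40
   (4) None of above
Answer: 4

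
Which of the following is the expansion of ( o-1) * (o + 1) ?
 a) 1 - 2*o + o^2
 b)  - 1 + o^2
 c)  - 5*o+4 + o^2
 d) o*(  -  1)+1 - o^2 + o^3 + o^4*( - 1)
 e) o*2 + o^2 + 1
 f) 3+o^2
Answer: b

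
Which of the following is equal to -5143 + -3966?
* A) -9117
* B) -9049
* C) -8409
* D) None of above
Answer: D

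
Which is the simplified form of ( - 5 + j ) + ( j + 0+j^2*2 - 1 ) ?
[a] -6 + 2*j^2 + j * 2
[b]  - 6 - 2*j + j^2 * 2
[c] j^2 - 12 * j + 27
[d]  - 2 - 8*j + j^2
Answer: a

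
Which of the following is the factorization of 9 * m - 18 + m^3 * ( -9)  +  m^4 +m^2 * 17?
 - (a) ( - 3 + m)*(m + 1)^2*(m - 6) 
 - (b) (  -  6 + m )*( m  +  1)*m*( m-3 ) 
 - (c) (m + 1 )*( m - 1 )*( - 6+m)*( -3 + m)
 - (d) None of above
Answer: c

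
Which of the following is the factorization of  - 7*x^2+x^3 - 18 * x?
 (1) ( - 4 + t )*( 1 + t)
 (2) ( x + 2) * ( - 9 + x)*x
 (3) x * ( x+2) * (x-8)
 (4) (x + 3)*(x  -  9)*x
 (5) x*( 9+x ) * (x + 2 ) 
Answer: 2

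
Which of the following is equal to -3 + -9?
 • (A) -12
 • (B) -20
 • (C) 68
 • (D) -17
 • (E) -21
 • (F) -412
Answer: A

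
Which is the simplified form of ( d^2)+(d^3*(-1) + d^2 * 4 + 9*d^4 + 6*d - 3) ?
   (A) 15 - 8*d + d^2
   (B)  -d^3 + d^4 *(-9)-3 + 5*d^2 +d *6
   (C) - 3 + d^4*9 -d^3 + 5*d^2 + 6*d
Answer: C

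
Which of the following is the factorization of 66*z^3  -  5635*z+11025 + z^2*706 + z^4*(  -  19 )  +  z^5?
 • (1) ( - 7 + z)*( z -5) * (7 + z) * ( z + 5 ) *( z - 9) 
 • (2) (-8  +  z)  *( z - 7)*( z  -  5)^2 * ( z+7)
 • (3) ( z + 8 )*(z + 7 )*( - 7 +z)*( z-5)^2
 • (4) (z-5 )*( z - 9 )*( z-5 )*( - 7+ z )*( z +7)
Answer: 4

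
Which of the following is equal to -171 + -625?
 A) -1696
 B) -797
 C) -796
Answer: C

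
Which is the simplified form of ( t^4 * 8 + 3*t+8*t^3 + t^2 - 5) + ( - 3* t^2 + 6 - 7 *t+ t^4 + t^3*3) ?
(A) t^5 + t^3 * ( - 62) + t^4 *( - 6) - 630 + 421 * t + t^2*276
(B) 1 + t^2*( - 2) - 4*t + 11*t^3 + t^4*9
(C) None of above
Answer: B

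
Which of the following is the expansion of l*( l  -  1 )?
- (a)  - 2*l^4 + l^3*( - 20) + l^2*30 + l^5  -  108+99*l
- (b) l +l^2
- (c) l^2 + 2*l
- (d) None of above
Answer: d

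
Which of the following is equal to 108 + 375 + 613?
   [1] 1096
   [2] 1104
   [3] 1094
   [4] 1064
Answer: 1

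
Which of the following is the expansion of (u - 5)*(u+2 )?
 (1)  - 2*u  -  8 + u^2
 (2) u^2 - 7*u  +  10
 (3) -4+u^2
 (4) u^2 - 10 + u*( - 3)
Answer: 4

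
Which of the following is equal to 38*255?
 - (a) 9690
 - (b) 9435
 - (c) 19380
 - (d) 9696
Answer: a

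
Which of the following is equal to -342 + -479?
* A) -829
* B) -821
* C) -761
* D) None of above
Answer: B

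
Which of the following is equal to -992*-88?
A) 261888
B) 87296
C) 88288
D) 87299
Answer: B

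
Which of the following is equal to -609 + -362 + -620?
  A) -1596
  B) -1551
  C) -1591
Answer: C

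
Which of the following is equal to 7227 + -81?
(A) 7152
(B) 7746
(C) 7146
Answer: C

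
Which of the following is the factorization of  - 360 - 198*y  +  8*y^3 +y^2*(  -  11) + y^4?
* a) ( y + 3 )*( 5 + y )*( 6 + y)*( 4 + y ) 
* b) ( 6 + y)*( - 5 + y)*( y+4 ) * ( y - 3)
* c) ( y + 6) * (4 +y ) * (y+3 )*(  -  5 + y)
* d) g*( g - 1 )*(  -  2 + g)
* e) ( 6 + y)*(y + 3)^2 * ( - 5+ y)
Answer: c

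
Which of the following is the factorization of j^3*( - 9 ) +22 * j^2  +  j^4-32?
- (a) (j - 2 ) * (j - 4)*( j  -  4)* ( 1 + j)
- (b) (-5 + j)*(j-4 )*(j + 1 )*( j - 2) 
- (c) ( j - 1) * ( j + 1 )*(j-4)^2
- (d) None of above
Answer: a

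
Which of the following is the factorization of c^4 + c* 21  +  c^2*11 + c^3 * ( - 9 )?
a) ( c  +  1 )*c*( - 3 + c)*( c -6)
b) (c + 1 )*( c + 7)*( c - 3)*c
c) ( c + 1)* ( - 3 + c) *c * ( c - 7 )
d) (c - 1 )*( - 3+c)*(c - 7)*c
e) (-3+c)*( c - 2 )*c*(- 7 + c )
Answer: c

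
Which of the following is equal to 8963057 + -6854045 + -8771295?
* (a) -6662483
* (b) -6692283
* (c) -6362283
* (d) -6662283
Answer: d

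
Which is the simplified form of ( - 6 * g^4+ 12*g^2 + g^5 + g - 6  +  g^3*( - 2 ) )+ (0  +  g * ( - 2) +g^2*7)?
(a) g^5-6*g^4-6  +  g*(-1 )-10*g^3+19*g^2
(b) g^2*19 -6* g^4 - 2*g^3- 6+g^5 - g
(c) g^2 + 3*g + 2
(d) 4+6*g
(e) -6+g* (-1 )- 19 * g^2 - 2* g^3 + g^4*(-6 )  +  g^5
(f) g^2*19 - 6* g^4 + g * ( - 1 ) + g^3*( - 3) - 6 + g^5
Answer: b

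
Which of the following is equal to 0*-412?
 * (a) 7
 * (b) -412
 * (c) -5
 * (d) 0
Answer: d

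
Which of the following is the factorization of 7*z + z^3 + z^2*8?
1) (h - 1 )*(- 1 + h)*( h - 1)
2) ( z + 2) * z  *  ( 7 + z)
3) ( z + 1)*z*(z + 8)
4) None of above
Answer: 4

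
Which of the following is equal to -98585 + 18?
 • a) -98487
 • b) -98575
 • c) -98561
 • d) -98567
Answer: d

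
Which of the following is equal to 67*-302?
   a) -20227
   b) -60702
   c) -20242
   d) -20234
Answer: d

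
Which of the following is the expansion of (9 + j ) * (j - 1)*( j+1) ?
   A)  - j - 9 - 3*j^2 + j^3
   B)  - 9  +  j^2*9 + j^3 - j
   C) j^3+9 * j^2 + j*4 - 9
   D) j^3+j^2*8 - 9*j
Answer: B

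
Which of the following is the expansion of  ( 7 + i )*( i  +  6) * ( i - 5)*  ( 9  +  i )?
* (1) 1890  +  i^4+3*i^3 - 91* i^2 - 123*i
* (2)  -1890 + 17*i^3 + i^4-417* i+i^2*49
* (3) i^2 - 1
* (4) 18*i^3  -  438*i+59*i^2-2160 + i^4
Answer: 2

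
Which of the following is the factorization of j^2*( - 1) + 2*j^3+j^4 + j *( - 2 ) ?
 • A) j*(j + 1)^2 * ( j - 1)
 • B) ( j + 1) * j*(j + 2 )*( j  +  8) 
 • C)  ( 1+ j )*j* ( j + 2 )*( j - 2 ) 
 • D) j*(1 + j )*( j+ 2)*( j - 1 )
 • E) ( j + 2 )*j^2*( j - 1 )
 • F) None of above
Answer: D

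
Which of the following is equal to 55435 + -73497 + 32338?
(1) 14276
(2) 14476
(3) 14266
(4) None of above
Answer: 1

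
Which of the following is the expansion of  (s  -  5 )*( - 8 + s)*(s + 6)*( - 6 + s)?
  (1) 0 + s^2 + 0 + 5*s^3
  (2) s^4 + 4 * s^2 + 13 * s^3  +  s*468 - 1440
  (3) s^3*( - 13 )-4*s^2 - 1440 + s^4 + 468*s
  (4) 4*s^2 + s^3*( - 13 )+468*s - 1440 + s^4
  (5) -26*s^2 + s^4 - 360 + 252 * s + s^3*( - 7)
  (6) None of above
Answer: 4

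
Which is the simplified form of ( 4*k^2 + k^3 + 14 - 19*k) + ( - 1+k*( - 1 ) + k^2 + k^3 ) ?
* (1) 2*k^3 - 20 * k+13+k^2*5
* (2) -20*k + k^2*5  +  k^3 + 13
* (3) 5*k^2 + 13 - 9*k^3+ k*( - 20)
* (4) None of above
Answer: 1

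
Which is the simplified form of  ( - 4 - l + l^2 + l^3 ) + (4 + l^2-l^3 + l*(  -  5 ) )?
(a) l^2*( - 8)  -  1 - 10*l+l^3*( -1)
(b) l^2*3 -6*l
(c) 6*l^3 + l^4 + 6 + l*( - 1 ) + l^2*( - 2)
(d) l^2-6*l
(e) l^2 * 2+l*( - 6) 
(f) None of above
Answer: e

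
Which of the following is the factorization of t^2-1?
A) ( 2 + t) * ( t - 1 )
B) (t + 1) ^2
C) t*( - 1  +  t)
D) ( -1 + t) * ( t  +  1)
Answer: D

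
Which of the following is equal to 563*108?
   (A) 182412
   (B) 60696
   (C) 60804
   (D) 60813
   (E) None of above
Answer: C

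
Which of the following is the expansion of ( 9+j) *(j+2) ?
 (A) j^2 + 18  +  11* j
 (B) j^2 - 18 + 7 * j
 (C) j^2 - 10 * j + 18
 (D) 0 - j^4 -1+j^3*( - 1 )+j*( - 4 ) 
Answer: A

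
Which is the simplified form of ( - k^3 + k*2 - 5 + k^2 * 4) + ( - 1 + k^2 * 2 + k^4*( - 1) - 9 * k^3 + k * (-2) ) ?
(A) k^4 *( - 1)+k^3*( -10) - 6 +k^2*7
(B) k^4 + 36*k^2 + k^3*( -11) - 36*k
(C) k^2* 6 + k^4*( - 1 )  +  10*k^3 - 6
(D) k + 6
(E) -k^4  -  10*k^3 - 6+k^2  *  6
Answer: E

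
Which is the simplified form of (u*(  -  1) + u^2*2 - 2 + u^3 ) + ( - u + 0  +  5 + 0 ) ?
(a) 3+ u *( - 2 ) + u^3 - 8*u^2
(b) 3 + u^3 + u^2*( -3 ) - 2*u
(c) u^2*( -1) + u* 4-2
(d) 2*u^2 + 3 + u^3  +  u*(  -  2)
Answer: d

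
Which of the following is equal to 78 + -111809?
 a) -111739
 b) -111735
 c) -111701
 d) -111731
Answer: d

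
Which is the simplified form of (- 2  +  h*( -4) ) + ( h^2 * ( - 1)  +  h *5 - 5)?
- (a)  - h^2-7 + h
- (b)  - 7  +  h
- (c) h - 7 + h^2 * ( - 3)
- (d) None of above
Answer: a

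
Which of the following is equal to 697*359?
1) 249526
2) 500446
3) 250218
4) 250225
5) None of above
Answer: 5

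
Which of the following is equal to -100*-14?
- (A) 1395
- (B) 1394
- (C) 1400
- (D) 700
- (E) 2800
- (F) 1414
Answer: C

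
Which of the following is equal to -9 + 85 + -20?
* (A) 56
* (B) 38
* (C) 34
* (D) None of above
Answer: A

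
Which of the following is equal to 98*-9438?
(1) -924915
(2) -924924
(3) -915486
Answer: 2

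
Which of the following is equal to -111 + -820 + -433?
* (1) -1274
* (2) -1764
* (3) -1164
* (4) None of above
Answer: 4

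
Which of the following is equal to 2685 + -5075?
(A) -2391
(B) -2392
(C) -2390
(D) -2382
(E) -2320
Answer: C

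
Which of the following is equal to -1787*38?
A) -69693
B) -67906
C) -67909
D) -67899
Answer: B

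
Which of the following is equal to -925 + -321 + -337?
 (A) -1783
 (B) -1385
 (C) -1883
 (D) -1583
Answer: D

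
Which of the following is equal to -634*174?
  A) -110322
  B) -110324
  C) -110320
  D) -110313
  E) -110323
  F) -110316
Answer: F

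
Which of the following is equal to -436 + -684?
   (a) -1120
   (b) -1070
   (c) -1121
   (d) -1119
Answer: a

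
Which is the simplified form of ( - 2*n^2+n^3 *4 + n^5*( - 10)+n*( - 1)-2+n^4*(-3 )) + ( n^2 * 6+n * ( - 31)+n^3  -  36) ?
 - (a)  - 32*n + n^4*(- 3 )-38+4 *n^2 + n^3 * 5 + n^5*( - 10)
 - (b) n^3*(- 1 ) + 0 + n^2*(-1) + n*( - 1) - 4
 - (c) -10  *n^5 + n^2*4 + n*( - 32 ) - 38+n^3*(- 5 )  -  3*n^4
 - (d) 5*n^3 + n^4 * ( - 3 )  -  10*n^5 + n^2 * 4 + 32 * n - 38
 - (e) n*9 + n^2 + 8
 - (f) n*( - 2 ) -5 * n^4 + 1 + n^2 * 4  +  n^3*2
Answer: a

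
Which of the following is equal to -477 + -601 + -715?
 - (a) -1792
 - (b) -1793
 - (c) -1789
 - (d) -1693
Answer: b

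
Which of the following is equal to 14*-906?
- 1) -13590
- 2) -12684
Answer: 2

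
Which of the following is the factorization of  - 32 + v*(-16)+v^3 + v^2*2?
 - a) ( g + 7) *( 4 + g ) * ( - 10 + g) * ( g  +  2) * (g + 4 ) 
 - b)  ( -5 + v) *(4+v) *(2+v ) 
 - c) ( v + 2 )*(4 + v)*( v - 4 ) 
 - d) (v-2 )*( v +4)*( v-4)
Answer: c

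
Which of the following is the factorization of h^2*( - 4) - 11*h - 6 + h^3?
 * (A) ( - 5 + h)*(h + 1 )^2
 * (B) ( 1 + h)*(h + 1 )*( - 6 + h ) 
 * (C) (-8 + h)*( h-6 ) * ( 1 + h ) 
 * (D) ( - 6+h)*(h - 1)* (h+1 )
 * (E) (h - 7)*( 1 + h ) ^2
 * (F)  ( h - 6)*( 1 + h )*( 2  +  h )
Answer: B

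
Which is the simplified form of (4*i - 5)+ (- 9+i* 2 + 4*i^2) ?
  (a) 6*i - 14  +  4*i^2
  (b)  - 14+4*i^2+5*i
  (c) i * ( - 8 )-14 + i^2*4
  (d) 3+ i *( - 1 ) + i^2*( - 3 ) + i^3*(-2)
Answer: a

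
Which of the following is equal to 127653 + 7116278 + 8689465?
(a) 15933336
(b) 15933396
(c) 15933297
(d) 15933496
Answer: b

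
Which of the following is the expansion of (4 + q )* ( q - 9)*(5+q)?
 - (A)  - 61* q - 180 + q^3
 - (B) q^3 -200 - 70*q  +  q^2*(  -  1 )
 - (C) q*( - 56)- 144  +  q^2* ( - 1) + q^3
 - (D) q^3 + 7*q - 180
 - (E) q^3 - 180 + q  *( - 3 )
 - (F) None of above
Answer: A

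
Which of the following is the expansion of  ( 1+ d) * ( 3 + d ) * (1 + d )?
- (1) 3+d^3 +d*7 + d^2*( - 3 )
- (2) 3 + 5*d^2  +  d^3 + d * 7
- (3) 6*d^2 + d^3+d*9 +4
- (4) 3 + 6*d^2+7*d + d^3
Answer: 2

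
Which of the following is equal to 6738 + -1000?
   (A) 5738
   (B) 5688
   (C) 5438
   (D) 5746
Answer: A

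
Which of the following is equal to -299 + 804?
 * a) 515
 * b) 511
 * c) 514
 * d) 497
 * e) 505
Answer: e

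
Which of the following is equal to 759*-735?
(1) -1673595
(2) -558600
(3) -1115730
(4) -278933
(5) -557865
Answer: 5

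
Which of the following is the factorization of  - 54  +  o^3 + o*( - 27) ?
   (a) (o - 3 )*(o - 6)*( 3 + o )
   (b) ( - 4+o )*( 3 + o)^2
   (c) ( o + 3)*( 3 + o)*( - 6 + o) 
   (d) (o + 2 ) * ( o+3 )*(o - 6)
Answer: c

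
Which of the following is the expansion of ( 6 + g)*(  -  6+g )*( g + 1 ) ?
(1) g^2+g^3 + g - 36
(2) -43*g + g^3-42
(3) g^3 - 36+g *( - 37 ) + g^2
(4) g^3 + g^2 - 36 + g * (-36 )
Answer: 4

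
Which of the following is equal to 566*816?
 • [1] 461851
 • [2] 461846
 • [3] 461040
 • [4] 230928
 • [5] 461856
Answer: 5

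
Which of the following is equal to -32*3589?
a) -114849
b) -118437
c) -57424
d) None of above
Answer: d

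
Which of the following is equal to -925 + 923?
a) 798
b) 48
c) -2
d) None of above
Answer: c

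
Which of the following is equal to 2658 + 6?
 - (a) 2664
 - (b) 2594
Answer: a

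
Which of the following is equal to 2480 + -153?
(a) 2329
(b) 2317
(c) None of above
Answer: c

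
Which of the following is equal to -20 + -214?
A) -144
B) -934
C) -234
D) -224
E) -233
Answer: C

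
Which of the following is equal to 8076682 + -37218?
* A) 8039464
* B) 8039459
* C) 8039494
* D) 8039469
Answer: A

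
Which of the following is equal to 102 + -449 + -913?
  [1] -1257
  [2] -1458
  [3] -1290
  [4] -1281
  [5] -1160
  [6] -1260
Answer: 6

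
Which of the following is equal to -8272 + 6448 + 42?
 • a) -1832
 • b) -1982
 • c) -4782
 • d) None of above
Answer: d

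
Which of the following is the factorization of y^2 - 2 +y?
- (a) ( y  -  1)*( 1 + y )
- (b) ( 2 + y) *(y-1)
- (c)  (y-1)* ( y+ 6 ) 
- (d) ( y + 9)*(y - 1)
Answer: b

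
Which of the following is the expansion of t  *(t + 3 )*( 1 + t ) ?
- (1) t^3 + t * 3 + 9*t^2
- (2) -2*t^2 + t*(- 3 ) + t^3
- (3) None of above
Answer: 3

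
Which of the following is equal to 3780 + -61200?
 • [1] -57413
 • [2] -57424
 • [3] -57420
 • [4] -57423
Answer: 3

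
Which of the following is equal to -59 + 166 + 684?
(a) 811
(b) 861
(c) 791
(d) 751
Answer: c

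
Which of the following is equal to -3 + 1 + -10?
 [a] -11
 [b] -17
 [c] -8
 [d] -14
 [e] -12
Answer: e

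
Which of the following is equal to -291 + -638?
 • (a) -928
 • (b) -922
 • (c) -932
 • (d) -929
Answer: d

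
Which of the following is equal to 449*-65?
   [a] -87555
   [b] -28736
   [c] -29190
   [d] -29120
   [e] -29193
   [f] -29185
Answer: f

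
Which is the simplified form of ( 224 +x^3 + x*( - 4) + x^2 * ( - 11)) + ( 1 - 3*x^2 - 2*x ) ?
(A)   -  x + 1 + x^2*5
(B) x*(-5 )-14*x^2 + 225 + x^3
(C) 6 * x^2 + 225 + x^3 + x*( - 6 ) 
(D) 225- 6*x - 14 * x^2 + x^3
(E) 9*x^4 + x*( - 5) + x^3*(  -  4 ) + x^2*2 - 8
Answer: D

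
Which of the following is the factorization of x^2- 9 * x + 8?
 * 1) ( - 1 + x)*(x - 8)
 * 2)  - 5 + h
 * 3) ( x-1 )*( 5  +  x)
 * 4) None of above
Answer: 1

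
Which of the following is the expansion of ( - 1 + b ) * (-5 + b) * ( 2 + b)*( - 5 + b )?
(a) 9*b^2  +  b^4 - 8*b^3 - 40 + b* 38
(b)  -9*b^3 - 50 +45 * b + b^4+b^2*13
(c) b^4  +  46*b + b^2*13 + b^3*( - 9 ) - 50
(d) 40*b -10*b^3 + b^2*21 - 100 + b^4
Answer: b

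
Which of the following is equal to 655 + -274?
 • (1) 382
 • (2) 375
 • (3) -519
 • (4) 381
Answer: 4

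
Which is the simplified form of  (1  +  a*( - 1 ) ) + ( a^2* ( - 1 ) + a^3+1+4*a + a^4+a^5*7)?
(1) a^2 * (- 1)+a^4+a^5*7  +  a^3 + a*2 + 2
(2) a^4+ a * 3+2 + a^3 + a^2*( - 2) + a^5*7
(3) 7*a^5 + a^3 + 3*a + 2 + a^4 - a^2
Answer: 3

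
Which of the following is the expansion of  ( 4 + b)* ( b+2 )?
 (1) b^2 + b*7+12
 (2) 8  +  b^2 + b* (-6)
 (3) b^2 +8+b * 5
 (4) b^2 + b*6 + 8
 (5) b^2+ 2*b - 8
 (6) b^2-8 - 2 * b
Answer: 4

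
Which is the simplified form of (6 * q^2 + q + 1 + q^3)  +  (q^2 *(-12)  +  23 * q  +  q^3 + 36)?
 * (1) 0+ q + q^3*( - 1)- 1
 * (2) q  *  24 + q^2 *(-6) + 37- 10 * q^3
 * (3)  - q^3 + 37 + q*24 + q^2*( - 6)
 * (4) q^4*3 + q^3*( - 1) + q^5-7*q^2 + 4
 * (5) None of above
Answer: 5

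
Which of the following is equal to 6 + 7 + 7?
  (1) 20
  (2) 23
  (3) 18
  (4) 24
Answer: 1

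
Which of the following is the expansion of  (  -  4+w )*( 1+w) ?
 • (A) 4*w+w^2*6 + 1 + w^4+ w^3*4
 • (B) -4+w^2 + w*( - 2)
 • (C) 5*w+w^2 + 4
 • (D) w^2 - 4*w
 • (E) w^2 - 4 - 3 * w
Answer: E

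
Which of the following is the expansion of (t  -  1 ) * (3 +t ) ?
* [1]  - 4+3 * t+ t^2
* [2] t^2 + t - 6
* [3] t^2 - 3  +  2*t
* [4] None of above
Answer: 3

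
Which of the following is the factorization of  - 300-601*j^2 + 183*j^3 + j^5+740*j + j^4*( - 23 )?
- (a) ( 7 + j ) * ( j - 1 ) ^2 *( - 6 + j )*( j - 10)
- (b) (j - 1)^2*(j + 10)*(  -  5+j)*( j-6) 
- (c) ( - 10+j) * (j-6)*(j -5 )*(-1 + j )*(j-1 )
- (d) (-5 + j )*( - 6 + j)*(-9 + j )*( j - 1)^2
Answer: c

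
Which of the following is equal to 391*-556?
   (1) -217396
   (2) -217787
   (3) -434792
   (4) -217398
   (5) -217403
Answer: 1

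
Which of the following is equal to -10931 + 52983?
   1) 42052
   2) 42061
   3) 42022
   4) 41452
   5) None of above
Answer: 1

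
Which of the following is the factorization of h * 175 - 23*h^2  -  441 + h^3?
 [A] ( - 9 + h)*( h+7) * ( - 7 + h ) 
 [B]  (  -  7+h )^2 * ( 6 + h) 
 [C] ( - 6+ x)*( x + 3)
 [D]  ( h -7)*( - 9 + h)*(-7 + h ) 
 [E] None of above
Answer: D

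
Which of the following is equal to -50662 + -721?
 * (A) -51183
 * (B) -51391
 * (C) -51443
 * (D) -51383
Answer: D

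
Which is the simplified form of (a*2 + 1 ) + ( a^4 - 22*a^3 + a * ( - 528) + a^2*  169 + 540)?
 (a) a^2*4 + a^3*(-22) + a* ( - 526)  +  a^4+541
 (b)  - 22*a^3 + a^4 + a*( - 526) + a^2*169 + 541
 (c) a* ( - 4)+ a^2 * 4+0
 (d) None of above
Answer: b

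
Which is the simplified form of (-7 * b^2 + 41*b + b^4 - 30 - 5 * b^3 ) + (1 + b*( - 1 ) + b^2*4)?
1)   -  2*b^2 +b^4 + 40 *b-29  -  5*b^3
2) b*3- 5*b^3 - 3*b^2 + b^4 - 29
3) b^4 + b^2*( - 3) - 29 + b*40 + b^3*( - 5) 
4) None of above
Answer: 3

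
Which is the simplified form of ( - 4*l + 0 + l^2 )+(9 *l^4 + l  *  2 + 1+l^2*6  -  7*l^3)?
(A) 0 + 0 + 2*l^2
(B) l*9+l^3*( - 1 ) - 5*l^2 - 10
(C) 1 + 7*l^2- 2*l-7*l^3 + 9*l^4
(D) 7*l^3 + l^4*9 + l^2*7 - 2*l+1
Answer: C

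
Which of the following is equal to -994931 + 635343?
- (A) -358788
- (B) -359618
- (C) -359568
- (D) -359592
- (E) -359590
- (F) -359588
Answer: F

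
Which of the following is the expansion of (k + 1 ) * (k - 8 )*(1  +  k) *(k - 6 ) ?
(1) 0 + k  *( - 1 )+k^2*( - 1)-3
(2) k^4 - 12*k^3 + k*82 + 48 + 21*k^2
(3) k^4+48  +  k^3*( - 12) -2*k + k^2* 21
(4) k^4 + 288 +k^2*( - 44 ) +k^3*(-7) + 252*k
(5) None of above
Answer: 2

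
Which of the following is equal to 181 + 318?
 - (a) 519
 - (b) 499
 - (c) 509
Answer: b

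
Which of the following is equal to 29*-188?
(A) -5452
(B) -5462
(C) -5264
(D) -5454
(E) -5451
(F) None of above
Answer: A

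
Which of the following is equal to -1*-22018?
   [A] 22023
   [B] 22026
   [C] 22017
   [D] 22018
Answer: D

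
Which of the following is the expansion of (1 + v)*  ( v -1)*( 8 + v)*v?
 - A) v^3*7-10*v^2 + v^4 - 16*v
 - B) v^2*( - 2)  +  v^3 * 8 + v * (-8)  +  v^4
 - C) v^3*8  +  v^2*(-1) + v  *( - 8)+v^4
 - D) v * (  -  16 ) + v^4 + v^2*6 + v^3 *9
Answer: C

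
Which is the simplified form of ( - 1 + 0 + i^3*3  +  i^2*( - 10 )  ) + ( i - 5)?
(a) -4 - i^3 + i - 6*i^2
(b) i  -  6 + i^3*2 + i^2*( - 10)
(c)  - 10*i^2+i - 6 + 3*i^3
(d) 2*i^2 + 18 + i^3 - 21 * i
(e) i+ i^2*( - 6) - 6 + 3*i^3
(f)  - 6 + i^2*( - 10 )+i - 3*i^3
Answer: c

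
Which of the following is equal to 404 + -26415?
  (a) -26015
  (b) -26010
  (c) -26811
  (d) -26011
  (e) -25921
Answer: d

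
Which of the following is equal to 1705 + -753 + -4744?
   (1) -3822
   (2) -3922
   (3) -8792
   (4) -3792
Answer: 4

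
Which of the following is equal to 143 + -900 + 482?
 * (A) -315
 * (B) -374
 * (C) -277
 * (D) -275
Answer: D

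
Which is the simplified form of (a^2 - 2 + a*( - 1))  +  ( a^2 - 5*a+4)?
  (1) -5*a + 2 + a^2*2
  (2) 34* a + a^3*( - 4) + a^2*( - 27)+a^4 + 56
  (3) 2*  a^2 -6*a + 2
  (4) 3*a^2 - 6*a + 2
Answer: 3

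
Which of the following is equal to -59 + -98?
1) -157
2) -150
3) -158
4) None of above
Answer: 1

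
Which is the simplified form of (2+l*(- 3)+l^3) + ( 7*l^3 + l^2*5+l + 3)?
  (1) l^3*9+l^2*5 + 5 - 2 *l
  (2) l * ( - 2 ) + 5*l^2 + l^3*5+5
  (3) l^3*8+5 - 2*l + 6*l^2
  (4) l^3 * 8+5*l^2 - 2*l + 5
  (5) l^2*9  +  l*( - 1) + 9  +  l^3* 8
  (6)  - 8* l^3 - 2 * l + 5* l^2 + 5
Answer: 4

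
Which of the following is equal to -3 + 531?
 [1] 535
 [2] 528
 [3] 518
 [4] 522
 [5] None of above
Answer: 2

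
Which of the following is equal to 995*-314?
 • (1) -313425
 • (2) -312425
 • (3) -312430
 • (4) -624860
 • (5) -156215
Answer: 3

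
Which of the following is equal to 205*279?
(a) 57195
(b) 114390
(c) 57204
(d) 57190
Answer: a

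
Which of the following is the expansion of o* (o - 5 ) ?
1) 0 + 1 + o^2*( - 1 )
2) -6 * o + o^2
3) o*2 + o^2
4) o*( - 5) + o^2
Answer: 4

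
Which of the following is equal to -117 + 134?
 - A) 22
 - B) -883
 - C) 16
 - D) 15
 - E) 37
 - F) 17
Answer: F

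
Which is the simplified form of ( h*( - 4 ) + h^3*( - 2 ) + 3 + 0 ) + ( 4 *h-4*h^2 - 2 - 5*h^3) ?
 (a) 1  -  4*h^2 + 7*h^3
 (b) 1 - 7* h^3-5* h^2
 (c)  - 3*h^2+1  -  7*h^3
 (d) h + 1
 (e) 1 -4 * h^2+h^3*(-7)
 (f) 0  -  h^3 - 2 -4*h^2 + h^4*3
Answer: e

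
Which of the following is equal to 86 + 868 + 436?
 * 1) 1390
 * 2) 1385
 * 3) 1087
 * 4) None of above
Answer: 1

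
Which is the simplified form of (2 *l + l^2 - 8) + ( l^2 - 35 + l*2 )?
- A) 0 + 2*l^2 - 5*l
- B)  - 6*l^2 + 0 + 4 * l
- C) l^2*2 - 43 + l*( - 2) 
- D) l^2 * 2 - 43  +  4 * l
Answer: D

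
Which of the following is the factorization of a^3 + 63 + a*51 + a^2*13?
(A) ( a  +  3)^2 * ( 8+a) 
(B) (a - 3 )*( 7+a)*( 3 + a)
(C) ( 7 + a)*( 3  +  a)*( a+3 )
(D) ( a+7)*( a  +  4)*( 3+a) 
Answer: C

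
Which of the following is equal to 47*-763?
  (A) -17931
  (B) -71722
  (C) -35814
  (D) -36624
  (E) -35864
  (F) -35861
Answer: F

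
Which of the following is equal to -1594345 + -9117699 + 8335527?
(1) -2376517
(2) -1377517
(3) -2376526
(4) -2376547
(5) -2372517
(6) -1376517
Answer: 1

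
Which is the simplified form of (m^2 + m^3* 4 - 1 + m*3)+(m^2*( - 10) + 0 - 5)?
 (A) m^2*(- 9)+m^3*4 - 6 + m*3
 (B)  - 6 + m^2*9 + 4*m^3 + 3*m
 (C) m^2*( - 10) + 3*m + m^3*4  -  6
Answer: A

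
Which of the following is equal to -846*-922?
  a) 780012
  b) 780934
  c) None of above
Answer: a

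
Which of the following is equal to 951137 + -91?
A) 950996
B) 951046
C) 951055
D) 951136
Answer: B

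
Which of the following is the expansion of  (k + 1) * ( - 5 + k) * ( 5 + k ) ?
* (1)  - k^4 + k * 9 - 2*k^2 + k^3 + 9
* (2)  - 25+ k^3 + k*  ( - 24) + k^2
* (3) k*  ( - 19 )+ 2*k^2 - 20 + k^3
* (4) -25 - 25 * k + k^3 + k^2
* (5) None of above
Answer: 4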